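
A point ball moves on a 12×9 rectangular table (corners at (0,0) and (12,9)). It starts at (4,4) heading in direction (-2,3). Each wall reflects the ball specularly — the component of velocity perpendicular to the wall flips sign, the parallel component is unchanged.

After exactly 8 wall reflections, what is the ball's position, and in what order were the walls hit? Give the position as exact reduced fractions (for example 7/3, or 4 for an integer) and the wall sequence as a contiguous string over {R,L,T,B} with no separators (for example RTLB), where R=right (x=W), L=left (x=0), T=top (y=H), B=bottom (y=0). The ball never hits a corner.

Final position: (0,8)
Wall sequence: TLBTRBTL

1. t=5/3 → T at (2/3,9); v=(-2,-3)
2. t=1/3 → L at (0,8); v=(2,-3)
3. t=8/3 → B at (16/3,0); v=(2,3)
4. t=3 → T at (34/3,9); v=(2,-3)
5. t=1/3 → R at (12,8); v=(-2,-3)
6. t=8/3 → B at (20/3,0); v=(-2,3)
7. t=3 → T at (2/3,9); v=(-2,-3)
8. t=1/3 → L at (0,8); v=(2,-3)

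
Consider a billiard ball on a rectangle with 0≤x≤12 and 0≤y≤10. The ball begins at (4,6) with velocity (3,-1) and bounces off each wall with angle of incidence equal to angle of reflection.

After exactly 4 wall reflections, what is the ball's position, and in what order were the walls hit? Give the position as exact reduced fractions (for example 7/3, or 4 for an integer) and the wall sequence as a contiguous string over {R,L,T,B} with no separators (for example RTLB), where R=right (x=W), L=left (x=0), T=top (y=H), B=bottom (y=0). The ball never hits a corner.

1. t=8/3 → R at (12,10/3); v=(-3,-1)
2. t=10/3 → B at (2,0); v=(-3,1)
3. t=2/3 → L at (0,2/3); v=(3,1)
4. t=4 → R at (12,14/3); v=(-3,1)

Final position: (12,14/3)
Wall sequence: RBLR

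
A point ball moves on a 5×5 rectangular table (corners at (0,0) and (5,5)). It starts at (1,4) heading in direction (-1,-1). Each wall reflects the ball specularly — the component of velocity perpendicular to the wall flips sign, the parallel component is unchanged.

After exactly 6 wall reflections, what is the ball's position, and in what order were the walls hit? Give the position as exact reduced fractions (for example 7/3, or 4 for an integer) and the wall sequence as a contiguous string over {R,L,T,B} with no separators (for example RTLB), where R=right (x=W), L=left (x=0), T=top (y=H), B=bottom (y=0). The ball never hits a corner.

Final position: (3,0)
Wall sequence: LBRTLB

1. t=1 → L at (0,3); v=(1,-1)
2. t=3 → B at (3,0); v=(1,1)
3. t=2 → R at (5,2); v=(-1,1)
4. t=3 → T at (2,5); v=(-1,-1)
5. t=2 → L at (0,3); v=(1,-1)
6. t=3 → B at (3,0); v=(1,1)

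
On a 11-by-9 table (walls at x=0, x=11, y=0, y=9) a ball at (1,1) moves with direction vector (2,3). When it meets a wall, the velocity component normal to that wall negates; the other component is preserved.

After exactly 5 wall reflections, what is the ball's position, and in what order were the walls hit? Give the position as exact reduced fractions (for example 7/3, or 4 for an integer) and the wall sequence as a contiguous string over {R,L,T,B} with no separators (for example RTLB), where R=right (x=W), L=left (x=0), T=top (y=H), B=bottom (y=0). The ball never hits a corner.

Final position: (0,7/2)
Wall sequence: TRBTL

1. t=8/3 → T at (19/3,9); v=(2,-3)
2. t=7/3 → R at (11,2); v=(-2,-3)
3. t=2/3 → B at (29/3,0); v=(-2,3)
4. t=3 → T at (11/3,9); v=(-2,-3)
5. t=11/6 → L at (0,7/2); v=(2,-3)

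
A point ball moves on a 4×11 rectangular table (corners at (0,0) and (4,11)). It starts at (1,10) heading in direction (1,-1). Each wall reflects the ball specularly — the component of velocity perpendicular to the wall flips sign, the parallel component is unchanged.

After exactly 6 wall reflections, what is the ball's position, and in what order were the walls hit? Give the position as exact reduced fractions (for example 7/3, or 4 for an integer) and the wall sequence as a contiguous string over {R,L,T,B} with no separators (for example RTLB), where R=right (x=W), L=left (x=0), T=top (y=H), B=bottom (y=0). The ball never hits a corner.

1. t=3 → R at (4,7); v=(-1,-1)
2. t=4 → L at (0,3); v=(1,-1)
3. t=3 → B at (3,0); v=(1,1)
4. t=1 → R at (4,1); v=(-1,1)
5. t=4 → L at (0,5); v=(1,1)
6. t=4 → R at (4,9); v=(-1,1)

Final position: (4,9)
Wall sequence: RLBRLR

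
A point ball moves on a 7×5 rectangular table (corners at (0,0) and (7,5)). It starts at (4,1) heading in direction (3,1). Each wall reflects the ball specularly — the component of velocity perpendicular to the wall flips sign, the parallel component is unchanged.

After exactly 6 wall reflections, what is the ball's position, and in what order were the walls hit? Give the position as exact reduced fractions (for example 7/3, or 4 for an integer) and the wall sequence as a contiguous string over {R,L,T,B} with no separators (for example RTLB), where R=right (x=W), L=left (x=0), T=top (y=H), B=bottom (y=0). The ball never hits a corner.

1. t=1 → R at (7,2); v=(-3,1)
2. t=7/3 → L at (0,13/3); v=(3,1)
3. t=2/3 → T at (2,5); v=(3,-1)
4. t=5/3 → R at (7,10/3); v=(-3,-1)
5. t=7/3 → L at (0,1); v=(3,-1)
6. t=1 → B at (3,0); v=(3,1)

Final position: (3,0)
Wall sequence: RLTRLB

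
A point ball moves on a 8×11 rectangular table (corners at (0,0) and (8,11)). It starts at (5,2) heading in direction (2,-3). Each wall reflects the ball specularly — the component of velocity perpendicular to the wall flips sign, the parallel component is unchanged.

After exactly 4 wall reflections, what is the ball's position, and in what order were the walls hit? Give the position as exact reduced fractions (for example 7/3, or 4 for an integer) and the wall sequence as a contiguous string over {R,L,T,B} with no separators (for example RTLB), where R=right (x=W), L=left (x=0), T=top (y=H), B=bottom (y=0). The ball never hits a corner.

1. t=2/3 → B at (19/3,0); v=(2,3)
2. t=5/6 → R at (8,5/2); v=(-2,3)
3. t=17/6 → T at (7/3,11); v=(-2,-3)
4. t=7/6 → L at (0,15/2); v=(2,-3)

Final position: (0,15/2)
Wall sequence: BRTL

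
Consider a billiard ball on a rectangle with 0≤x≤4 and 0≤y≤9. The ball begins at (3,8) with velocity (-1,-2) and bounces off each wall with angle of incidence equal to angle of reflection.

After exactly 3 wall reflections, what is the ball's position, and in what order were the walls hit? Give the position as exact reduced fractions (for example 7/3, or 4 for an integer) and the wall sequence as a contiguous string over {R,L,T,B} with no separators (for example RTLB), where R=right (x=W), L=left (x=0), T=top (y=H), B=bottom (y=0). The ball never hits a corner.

1. t=3 → L at (0,2); v=(1,-2)
2. t=1 → B at (1,0); v=(1,2)
3. t=3 → R at (4,6); v=(-1,2)

Final position: (4,6)
Wall sequence: LBR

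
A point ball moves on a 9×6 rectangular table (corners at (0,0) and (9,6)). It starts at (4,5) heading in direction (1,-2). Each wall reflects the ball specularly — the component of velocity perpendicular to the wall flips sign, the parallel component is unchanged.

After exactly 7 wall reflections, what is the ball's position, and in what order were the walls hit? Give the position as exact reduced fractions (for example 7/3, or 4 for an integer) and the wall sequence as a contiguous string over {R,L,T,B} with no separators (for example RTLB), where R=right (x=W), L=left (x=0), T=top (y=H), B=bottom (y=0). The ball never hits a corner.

Final position: (1/2,0)
Wall sequence: BRTBTLB

1. t=5/2 → B at (13/2,0); v=(1,2)
2. t=5/2 → R at (9,5); v=(-1,2)
3. t=1/2 → T at (17/2,6); v=(-1,-2)
4. t=3 → B at (11/2,0); v=(-1,2)
5. t=3 → T at (5/2,6); v=(-1,-2)
6. t=5/2 → L at (0,1); v=(1,-2)
7. t=1/2 → B at (1/2,0); v=(1,2)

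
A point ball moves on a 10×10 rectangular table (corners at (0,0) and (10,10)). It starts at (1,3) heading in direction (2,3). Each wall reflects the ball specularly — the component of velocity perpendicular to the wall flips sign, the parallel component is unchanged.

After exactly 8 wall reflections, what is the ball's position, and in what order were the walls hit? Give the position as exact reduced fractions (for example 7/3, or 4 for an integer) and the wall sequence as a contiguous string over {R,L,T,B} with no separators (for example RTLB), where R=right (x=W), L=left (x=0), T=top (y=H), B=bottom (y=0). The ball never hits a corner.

1. t=7/3 → T at (17/3,10); v=(2,-3)
2. t=13/6 → R at (10,7/2); v=(-2,-3)
3. t=7/6 → B at (23/3,0); v=(-2,3)
4. t=10/3 → T at (1,10); v=(-2,-3)
5. t=1/2 → L at (0,17/2); v=(2,-3)
6. t=17/6 → B at (17/3,0); v=(2,3)
7. t=13/6 → R at (10,13/2); v=(-2,3)
8. t=7/6 → T at (23/3,10); v=(-2,-3)

Final position: (23/3,10)
Wall sequence: TRBTLBRT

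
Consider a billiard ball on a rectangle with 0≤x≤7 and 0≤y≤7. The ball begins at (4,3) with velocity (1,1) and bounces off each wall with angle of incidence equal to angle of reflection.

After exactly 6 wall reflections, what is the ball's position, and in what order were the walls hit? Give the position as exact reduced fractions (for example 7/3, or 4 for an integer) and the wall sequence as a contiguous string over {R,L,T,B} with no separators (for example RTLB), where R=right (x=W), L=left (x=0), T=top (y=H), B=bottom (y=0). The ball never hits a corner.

Final position: (6,7)
Wall sequence: RTLBRT

1. t=3 → R at (7,6); v=(-1,1)
2. t=1 → T at (6,7); v=(-1,-1)
3. t=6 → L at (0,1); v=(1,-1)
4. t=1 → B at (1,0); v=(1,1)
5. t=6 → R at (7,6); v=(-1,1)
6. t=1 → T at (6,7); v=(-1,-1)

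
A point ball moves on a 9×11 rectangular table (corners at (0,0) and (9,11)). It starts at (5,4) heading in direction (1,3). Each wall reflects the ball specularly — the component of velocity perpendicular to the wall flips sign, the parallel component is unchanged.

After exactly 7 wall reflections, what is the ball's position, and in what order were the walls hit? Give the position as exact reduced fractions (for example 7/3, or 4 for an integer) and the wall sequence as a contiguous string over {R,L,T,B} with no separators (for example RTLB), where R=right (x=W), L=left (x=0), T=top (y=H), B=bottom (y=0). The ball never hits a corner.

1. t=7/3 → T at (22/3,11); v=(1,-3)
2. t=5/3 → R at (9,6); v=(-1,-3)
3. t=2 → B at (7,0); v=(-1,3)
4. t=11/3 → T at (10/3,11); v=(-1,-3)
5. t=10/3 → L at (0,1); v=(1,-3)
6. t=1/3 → B at (1/3,0); v=(1,3)
7. t=11/3 → T at (4,11); v=(1,-3)

Final position: (4,11)
Wall sequence: TRBTLBT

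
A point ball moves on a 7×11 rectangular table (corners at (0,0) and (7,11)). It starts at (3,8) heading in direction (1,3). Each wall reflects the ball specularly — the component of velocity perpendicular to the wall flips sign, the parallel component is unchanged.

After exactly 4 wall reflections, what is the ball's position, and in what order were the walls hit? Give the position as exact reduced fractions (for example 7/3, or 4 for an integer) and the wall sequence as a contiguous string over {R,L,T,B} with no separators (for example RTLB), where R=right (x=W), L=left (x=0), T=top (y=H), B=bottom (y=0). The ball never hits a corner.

Final position: (8/3,11)
Wall sequence: TRBT

1. t=1 → T at (4,11); v=(1,-3)
2. t=3 → R at (7,2); v=(-1,-3)
3. t=2/3 → B at (19/3,0); v=(-1,3)
4. t=11/3 → T at (8/3,11); v=(-1,-3)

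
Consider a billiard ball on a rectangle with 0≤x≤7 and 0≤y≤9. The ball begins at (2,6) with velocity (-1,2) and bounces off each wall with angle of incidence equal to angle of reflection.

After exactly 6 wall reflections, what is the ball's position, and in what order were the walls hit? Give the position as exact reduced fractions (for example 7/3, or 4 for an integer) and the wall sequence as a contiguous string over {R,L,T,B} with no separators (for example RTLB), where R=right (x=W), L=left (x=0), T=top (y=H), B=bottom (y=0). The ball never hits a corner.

1. t=3/2 → T at (1/2,9); v=(-1,-2)
2. t=1/2 → L at (0,8); v=(1,-2)
3. t=4 → B at (4,0); v=(1,2)
4. t=3 → R at (7,6); v=(-1,2)
5. t=3/2 → T at (11/2,9); v=(-1,-2)
6. t=9/2 → B at (1,0); v=(-1,2)

Final position: (1,0)
Wall sequence: TLBRTB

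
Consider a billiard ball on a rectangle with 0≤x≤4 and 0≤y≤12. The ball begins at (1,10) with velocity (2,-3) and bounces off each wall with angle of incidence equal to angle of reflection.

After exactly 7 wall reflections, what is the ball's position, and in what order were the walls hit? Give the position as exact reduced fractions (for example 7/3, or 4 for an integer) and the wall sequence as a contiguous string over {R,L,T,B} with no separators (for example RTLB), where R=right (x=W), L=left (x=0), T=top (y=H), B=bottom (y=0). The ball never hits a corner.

Final position: (4,11/2)
Wall sequence: RBLRTLR

1. t=3/2 → R at (4,11/2); v=(-2,-3)
2. t=11/6 → B at (1/3,0); v=(-2,3)
3. t=1/6 → L at (0,1/2); v=(2,3)
4. t=2 → R at (4,13/2); v=(-2,3)
5. t=11/6 → T at (1/3,12); v=(-2,-3)
6. t=1/6 → L at (0,23/2); v=(2,-3)
7. t=2 → R at (4,11/2); v=(-2,-3)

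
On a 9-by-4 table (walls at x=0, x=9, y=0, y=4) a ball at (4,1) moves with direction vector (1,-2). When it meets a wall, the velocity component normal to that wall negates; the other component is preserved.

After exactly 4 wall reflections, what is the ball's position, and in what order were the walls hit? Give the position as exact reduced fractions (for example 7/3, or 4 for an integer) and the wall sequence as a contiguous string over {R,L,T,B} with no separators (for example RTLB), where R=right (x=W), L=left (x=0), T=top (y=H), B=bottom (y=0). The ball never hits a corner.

Final position: (9,1)
Wall sequence: BTBR

1. t=1/2 → B at (9/2,0); v=(1,2)
2. t=2 → T at (13/2,4); v=(1,-2)
3. t=2 → B at (17/2,0); v=(1,2)
4. t=1/2 → R at (9,1); v=(-1,2)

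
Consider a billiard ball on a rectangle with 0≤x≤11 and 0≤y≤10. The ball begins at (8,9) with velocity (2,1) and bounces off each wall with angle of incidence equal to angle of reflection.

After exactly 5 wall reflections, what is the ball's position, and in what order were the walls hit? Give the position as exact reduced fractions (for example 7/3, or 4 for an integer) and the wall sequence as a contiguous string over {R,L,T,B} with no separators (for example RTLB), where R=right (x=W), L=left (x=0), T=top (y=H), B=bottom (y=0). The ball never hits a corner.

1. t=1 → T at (10,10); v=(2,-1)
2. t=1/2 → R at (11,19/2); v=(-2,-1)
3. t=11/2 → L at (0,4); v=(2,-1)
4. t=4 → B at (8,0); v=(2,1)
5. t=3/2 → R at (11,3/2); v=(-2,1)

Final position: (11,3/2)
Wall sequence: TRLBR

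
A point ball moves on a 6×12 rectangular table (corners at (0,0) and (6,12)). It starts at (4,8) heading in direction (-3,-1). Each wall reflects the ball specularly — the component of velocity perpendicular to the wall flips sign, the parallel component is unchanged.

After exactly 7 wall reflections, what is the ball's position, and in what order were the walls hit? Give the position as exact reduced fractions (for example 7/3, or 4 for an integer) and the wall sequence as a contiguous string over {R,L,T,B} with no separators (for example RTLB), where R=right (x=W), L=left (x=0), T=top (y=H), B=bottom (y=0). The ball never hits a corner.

1. t=4/3 → L at (0,20/3); v=(3,-1)
2. t=2 → R at (6,14/3); v=(-3,-1)
3. t=2 → L at (0,8/3); v=(3,-1)
4. t=2 → R at (6,2/3); v=(-3,-1)
5. t=2/3 → B at (4,0); v=(-3,1)
6. t=4/3 → L at (0,4/3); v=(3,1)
7. t=2 → R at (6,10/3); v=(-3,1)

Final position: (6,10/3)
Wall sequence: LRLRBLR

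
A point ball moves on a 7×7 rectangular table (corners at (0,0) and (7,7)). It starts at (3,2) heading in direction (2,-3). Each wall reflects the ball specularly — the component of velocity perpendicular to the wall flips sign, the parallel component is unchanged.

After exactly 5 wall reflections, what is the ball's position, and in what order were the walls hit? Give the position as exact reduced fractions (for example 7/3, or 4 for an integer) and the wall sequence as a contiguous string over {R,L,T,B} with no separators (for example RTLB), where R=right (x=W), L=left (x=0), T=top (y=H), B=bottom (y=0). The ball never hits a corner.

1. t=2/3 → B at (13/3,0); v=(2,3)
2. t=4/3 → R at (7,4); v=(-2,3)
3. t=1 → T at (5,7); v=(-2,-3)
4. t=7/3 → B at (1/3,0); v=(-2,3)
5. t=1/6 → L at (0,1/2); v=(2,3)

Final position: (0,1/2)
Wall sequence: BRTBL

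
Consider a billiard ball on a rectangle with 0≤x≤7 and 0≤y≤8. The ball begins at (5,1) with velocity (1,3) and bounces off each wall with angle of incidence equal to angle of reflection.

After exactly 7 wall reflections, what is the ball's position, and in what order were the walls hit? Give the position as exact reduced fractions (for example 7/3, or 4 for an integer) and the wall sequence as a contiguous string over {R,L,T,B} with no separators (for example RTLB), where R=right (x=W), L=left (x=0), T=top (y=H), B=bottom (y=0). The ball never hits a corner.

1. t=2 → R at (7,7); v=(-1,3)
2. t=1/3 → T at (20/3,8); v=(-1,-3)
3. t=8/3 → B at (4,0); v=(-1,3)
4. t=8/3 → T at (4/3,8); v=(-1,-3)
5. t=4/3 → L at (0,4); v=(1,-3)
6. t=4/3 → B at (4/3,0); v=(1,3)
7. t=8/3 → T at (4,8); v=(1,-3)

Final position: (4,8)
Wall sequence: RTBTLBT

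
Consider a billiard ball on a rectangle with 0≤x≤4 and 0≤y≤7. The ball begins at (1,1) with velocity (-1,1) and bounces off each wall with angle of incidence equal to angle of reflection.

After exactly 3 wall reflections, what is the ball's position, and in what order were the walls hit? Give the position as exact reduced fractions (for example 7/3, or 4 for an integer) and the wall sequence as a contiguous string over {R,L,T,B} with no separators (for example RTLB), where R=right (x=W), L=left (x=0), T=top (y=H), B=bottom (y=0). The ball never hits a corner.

Final position: (3,7)
Wall sequence: LRT

1. t=1 → L at (0,2); v=(1,1)
2. t=4 → R at (4,6); v=(-1,1)
3. t=1 → T at (3,7); v=(-1,-1)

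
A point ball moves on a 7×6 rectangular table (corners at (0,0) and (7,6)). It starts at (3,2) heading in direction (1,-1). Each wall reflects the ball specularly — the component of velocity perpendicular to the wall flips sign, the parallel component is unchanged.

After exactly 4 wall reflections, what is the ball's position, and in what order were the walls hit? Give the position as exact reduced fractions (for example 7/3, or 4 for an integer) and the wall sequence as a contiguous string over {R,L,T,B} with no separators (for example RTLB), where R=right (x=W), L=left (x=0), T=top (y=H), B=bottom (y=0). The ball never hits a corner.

Final position: (0,3)
Wall sequence: BRTL

1. t=2 → B at (5,0); v=(1,1)
2. t=2 → R at (7,2); v=(-1,1)
3. t=4 → T at (3,6); v=(-1,-1)
4. t=3 → L at (0,3); v=(1,-1)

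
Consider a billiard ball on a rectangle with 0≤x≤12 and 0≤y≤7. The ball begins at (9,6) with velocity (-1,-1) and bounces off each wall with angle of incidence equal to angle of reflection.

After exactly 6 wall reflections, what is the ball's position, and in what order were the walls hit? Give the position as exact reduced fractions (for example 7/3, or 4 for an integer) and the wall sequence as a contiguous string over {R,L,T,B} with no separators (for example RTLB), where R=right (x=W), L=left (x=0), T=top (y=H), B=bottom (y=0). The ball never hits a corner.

1. t=6 → B at (3,0); v=(-1,1)
2. t=3 → L at (0,3); v=(1,1)
3. t=4 → T at (4,7); v=(1,-1)
4. t=7 → B at (11,0); v=(1,1)
5. t=1 → R at (12,1); v=(-1,1)
6. t=6 → T at (6,7); v=(-1,-1)

Final position: (6,7)
Wall sequence: BLTBRT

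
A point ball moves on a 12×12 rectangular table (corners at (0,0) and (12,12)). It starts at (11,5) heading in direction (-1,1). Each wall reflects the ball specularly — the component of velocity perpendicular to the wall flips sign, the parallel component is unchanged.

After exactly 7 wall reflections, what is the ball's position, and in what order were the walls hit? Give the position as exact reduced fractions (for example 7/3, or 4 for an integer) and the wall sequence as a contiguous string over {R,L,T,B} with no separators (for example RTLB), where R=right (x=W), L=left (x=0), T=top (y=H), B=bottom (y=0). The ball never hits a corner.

Final position: (8,0)
Wall sequence: TLBRTLB

1. t=7 → T at (4,12); v=(-1,-1)
2. t=4 → L at (0,8); v=(1,-1)
3. t=8 → B at (8,0); v=(1,1)
4. t=4 → R at (12,4); v=(-1,1)
5. t=8 → T at (4,12); v=(-1,-1)
6. t=4 → L at (0,8); v=(1,-1)
7. t=8 → B at (8,0); v=(1,1)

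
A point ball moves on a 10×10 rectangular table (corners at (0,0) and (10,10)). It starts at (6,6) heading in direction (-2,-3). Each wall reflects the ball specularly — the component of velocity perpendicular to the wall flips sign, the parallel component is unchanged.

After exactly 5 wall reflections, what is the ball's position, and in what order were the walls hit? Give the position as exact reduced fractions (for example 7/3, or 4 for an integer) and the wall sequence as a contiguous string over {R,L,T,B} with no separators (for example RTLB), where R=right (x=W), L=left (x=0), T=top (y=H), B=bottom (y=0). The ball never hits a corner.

Final position: (26/3,0)
Wall sequence: BLTRB

1. t=2 → B at (2,0); v=(-2,3)
2. t=1 → L at (0,3); v=(2,3)
3. t=7/3 → T at (14/3,10); v=(2,-3)
4. t=8/3 → R at (10,2); v=(-2,-3)
5. t=2/3 → B at (26/3,0); v=(-2,3)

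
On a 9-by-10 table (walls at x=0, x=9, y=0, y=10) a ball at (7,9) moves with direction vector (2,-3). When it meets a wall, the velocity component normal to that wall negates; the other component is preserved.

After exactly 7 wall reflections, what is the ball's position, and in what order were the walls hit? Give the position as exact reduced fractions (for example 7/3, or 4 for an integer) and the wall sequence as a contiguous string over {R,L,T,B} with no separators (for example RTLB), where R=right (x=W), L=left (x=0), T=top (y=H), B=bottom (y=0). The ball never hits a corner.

Final position: (3,10)
Wall sequence: RBLTBRT

1. t=1 → R at (9,6); v=(-2,-3)
2. t=2 → B at (5,0); v=(-2,3)
3. t=5/2 → L at (0,15/2); v=(2,3)
4. t=5/6 → T at (5/3,10); v=(2,-3)
5. t=10/3 → B at (25/3,0); v=(2,3)
6. t=1/3 → R at (9,1); v=(-2,3)
7. t=3 → T at (3,10); v=(-2,-3)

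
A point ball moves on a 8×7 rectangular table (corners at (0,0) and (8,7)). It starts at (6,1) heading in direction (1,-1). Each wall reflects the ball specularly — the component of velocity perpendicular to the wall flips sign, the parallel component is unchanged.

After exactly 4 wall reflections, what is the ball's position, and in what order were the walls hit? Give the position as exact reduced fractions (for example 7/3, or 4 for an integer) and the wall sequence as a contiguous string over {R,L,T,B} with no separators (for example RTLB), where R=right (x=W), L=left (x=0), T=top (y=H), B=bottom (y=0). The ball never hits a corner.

1. t=1 → B at (7,0); v=(1,1)
2. t=1 → R at (8,1); v=(-1,1)
3. t=6 → T at (2,7); v=(-1,-1)
4. t=2 → L at (0,5); v=(1,-1)

Final position: (0,5)
Wall sequence: BRTL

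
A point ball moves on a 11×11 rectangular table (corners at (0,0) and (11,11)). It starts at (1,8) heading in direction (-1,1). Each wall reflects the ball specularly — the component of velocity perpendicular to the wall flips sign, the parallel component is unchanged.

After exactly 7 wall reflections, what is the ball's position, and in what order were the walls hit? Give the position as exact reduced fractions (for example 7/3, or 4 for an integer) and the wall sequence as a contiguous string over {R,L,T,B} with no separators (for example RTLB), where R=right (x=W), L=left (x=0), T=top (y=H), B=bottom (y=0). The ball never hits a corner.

Final position: (11,2)
Wall sequence: LTRBLTR

1. t=1 → L at (0,9); v=(1,1)
2. t=2 → T at (2,11); v=(1,-1)
3. t=9 → R at (11,2); v=(-1,-1)
4. t=2 → B at (9,0); v=(-1,1)
5. t=9 → L at (0,9); v=(1,1)
6. t=2 → T at (2,11); v=(1,-1)
7. t=9 → R at (11,2); v=(-1,-1)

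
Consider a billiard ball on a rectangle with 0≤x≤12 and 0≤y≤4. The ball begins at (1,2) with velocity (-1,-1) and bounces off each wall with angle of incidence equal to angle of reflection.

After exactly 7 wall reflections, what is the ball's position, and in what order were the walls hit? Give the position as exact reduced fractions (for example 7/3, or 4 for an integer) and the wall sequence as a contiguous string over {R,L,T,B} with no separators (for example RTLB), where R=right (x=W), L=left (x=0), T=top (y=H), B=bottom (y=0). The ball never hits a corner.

Final position: (7,0)
Wall sequence: LBTBRTB

1. t=1 → L at (0,1); v=(1,-1)
2. t=1 → B at (1,0); v=(1,1)
3. t=4 → T at (5,4); v=(1,-1)
4. t=4 → B at (9,0); v=(1,1)
5. t=3 → R at (12,3); v=(-1,1)
6. t=1 → T at (11,4); v=(-1,-1)
7. t=4 → B at (7,0); v=(-1,1)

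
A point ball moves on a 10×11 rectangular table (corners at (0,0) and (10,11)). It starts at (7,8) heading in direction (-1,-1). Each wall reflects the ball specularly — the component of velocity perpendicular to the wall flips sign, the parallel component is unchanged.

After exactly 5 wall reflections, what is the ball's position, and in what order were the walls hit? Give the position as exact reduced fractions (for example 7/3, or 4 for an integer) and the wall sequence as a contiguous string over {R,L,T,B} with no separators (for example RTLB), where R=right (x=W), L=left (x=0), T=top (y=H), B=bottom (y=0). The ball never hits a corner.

Final position: (0,3)
Wall sequence: LBRTL

1. t=7 → L at (0,1); v=(1,-1)
2. t=1 → B at (1,0); v=(1,1)
3. t=9 → R at (10,9); v=(-1,1)
4. t=2 → T at (8,11); v=(-1,-1)
5. t=8 → L at (0,3); v=(1,-1)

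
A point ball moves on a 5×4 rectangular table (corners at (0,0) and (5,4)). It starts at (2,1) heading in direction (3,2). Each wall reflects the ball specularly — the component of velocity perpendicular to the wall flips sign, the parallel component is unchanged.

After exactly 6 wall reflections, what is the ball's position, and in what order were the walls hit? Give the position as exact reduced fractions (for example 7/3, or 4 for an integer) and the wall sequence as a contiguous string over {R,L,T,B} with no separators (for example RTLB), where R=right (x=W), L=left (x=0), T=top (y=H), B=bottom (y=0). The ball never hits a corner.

1. t=1 → R at (5,3); v=(-3,2)
2. t=1/2 → T at (7/2,4); v=(-3,-2)
3. t=7/6 → L at (0,5/3); v=(3,-2)
4. t=5/6 → B at (5/2,0); v=(3,2)
5. t=5/6 → R at (5,5/3); v=(-3,2)
6. t=7/6 → T at (3/2,4); v=(-3,-2)

Final position: (3/2,4)
Wall sequence: RTLBRT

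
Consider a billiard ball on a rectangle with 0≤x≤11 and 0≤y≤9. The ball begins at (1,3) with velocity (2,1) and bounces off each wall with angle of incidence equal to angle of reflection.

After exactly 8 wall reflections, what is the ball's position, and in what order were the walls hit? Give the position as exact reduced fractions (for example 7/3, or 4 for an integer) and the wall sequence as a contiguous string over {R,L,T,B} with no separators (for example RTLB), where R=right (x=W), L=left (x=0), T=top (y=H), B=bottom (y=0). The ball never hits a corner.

1. t=5 → R at (11,8); v=(-2,1)
2. t=1 → T at (9,9); v=(-2,-1)
3. t=9/2 → L at (0,9/2); v=(2,-1)
4. t=9/2 → B at (9,0); v=(2,1)
5. t=1 → R at (11,1); v=(-2,1)
6. t=11/2 → L at (0,13/2); v=(2,1)
7. t=5/2 → T at (5,9); v=(2,-1)
8. t=3 → R at (11,6); v=(-2,-1)

Final position: (11,6)
Wall sequence: RTLBRLTR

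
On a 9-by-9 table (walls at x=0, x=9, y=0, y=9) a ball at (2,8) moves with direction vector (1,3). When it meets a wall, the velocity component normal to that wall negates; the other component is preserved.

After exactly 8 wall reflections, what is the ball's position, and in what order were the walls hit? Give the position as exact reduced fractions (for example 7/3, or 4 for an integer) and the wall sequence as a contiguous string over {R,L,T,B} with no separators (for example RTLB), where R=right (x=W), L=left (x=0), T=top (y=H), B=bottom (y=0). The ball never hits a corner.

Final position: (0,2)
Wall sequence: TBTRBTBL

1. t=1/3 → T at (7/3,9); v=(1,-3)
2. t=3 → B at (16/3,0); v=(1,3)
3. t=3 → T at (25/3,9); v=(1,-3)
4. t=2/3 → R at (9,7); v=(-1,-3)
5. t=7/3 → B at (20/3,0); v=(-1,3)
6. t=3 → T at (11/3,9); v=(-1,-3)
7. t=3 → B at (2/3,0); v=(-1,3)
8. t=2/3 → L at (0,2); v=(1,3)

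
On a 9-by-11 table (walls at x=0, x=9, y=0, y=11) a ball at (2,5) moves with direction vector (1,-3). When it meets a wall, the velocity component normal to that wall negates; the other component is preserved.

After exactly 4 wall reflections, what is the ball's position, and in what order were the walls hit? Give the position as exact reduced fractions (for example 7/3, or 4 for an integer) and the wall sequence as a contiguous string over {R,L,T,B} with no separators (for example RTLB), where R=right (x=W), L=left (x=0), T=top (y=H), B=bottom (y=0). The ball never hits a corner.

Final position: (7,0)
Wall sequence: BTRB

1. t=5/3 → B at (11/3,0); v=(1,3)
2. t=11/3 → T at (22/3,11); v=(1,-3)
3. t=5/3 → R at (9,6); v=(-1,-3)
4. t=2 → B at (7,0); v=(-1,3)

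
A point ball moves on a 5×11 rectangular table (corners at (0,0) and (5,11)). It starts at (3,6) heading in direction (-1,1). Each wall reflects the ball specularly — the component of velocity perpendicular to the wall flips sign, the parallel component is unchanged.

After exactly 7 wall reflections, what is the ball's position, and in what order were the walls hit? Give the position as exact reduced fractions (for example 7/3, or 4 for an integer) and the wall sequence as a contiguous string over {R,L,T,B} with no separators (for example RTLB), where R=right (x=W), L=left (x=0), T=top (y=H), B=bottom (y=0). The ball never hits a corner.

1. t=3 → L at (0,9); v=(1,1)
2. t=2 → T at (2,11); v=(1,-1)
3. t=3 → R at (5,8); v=(-1,-1)
4. t=5 → L at (0,3); v=(1,-1)
5. t=3 → B at (3,0); v=(1,1)
6. t=2 → R at (5,2); v=(-1,1)
7. t=5 → L at (0,7); v=(1,1)

Final position: (0,7)
Wall sequence: LTRLBRL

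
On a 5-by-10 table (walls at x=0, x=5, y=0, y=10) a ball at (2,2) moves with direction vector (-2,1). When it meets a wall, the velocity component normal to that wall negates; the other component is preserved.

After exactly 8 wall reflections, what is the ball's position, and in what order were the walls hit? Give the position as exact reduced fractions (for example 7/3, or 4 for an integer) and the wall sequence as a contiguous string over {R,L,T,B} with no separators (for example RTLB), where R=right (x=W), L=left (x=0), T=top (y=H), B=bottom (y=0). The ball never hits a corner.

Final position: (0,2)
Wall sequence: LRLTRLRL

1. t=1 → L at (0,3); v=(2,1)
2. t=5/2 → R at (5,11/2); v=(-2,1)
3. t=5/2 → L at (0,8); v=(2,1)
4. t=2 → T at (4,10); v=(2,-1)
5. t=1/2 → R at (5,19/2); v=(-2,-1)
6. t=5/2 → L at (0,7); v=(2,-1)
7. t=5/2 → R at (5,9/2); v=(-2,-1)
8. t=5/2 → L at (0,2); v=(2,-1)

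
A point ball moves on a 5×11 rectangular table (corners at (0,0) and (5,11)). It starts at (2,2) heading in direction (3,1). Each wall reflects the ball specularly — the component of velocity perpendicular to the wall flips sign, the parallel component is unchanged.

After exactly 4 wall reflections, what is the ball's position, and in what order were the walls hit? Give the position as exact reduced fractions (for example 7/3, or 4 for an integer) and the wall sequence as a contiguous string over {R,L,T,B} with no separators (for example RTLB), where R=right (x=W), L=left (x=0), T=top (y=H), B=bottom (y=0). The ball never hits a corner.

1. t=1 → R at (5,3); v=(-3,1)
2. t=5/3 → L at (0,14/3); v=(3,1)
3. t=5/3 → R at (5,19/3); v=(-3,1)
4. t=5/3 → L at (0,8); v=(3,1)

Final position: (0,8)
Wall sequence: RLRL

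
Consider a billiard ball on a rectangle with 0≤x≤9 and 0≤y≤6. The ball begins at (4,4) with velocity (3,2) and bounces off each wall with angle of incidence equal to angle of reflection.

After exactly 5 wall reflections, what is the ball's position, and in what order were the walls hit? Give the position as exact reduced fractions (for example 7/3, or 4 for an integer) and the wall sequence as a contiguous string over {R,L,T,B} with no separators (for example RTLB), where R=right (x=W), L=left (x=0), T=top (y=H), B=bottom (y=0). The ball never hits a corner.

Final position: (7,6)
Wall sequence: TRBLT

1. t=1 → T at (7,6); v=(3,-2)
2. t=2/3 → R at (9,14/3); v=(-3,-2)
3. t=7/3 → B at (2,0); v=(-3,2)
4. t=2/3 → L at (0,4/3); v=(3,2)
5. t=7/3 → T at (7,6); v=(3,-2)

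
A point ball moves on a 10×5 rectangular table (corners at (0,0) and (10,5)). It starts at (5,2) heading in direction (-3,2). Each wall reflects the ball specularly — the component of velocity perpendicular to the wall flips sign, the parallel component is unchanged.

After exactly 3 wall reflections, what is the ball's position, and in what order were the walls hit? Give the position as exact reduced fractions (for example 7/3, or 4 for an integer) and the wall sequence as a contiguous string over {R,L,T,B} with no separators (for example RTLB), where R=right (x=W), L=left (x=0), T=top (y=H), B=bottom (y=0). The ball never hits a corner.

Final position: (7,0)
Wall sequence: TLB

1. t=3/2 → T at (1/2,5); v=(-3,-2)
2. t=1/6 → L at (0,14/3); v=(3,-2)
3. t=7/3 → B at (7,0); v=(3,2)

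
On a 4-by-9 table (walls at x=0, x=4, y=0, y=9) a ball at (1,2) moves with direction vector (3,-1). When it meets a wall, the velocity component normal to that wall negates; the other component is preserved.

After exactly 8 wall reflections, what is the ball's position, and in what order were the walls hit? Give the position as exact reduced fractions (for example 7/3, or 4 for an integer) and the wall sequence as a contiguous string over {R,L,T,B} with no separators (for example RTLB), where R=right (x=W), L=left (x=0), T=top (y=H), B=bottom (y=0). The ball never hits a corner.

1. t=1 → R at (4,1); v=(-3,-1)
2. t=1 → B at (1,0); v=(-3,1)
3. t=1/3 → L at (0,1/3); v=(3,1)
4. t=4/3 → R at (4,5/3); v=(-3,1)
5. t=4/3 → L at (0,3); v=(3,1)
6. t=4/3 → R at (4,13/3); v=(-3,1)
7. t=4/3 → L at (0,17/3); v=(3,1)
8. t=4/3 → R at (4,7); v=(-3,1)

Final position: (4,7)
Wall sequence: RBLRLRLR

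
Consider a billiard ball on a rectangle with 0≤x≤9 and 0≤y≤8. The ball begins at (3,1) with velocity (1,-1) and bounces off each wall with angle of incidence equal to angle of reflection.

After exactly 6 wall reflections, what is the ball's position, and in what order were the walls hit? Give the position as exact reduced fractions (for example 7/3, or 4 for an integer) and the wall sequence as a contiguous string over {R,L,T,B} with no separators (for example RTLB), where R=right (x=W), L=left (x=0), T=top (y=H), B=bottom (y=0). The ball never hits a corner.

Final position: (9,7)
Wall sequence: BRTLBR

1. t=1 → B at (4,0); v=(1,1)
2. t=5 → R at (9,5); v=(-1,1)
3. t=3 → T at (6,8); v=(-1,-1)
4. t=6 → L at (0,2); v=(1,-1)
5. t=2 → B at (2,0); v=(1,1)
6. t=7 → R at (9,7); v=(-1,1)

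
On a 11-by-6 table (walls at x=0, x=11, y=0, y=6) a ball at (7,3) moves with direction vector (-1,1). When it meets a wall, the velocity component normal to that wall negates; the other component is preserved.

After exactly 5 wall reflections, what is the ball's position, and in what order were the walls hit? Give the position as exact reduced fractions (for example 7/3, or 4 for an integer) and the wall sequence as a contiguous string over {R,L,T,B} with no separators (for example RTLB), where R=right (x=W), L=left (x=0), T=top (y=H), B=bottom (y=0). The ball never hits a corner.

1. t=3 → T at (4,6); v=(-1,-1)
2. t=4 → L at (0,2); v=(1,-1)
3. t=2 → B at (2,0); v=(1,1)
4. t=6 → T at (8,6); v=(1,-1)
5. t=3 → R at (11,3); v=(-1,-1)

Final position: (11,3)
Wall sequence: TLBTR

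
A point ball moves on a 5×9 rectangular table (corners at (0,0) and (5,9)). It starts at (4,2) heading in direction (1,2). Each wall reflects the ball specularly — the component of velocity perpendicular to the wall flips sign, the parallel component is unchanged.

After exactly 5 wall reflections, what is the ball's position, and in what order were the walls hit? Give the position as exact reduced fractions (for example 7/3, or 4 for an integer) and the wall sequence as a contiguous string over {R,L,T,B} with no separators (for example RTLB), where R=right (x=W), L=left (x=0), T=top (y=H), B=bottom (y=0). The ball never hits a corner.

1. t=1 → R at (5,4); v=(-1,2)
2. t=5/2 → T at (5/2,9); v=(-1,-2)
3. t=5/2 → L at (0,4); v=(1,-2)
4. t=2 → B at (2,0); v=(1,2)
5. t=3 → R at (5,6); v=(-1,2)

Final position: (5,6)
Wall sequence: RTLBR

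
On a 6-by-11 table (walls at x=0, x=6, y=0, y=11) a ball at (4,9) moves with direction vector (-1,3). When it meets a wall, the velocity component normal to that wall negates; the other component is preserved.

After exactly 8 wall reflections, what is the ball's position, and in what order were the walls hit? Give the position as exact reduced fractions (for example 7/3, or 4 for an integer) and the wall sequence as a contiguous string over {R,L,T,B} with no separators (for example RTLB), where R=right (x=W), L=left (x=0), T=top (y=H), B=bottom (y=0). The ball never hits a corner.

1. t=2/3 → T at (10/3,11); v=(-1,-3)
2. t=10/3 → L at (0,1); v=(1,-3)
3. t=1/3 → B at (1/3,0); v=(1,3)
4. t=11/3 → T at (4,11); v=(1,-3)
5. t=2 → R at (6,5); v=(-1,-3)
6. t=5/3 → B at (13/3,0); v=(-1,3)
7. t=11/3 → T at (2/3,11); v=(-1,-3)
8. t=2/3 → L at (0,9); v=(1,-3)

Final position: (0,9)
Wall sequence: TLBTRBTL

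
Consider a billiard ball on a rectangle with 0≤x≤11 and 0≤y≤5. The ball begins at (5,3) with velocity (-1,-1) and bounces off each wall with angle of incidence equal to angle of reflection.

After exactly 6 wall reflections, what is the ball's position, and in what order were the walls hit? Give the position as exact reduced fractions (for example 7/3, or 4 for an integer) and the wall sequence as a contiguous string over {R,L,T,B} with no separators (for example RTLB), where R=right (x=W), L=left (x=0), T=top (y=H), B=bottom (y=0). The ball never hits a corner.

1. t=3 → B at (2,0); v=(-1,1)
2. t=2 → L at (0,2); v=(1,1)
3. t=3 → T at (3,5); v=(1,-1)
4. t=5 → B at (8,0); v=(1,1)
5. t=3 → R at (11,3); v=(-1,1)
6. t=2 → T at (9,5); v=(-1,-1)

Final position: (9,5)
Wall sequence: BLTBRT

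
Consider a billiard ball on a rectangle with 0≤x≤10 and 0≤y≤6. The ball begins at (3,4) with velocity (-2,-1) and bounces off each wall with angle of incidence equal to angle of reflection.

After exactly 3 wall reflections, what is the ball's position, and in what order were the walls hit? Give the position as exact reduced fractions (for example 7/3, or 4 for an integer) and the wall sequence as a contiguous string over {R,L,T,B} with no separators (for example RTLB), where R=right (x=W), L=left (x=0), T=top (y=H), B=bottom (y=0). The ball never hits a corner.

Final position: (10,5/2)
Wall sequence: LBR

1. t=3/2 → L at (0,5/2); v=(2,-1)
2. t=5/2 → B at (5,0); v=(2,1)
3. t=5/2 → R at (10,5/2); v=(-2,1)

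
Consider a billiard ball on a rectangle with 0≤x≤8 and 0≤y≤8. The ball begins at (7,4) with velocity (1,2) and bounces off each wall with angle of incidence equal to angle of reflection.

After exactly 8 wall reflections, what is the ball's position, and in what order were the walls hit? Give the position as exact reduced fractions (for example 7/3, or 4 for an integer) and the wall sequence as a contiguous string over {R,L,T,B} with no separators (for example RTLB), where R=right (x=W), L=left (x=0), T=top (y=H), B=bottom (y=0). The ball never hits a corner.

1. t=1 → R at (8,6); v=(-1,2)
2. t=1 → T at (7,8); v=(-1,-2)
3. t=4 → B at (3,0); v=(-1,2)
4. t=3 → L at (0,6); v=(1,2)
5. t=1 → T at (1,8); v=(1,-2)
6. t=4 → B at (5,0); v=(1,2)
7. t=3 → R at (8,6); v=(-1,2)
8. t=1 → T at (7,8); v=(-1,-2)

Final position: (7,8)
Wall sequence: RTBLTBRT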